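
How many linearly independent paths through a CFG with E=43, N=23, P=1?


Formula: V(G) = E - N + 2P
V(G) = 43 - 23 + 2*1
V(G) = 20 + 2
V(G) = 22

22


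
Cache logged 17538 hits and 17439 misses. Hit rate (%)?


Formula: hit rate = hits / (hits + misses) * 100
hit rate = 17538 / (17538 + 17439) * 100
hit rate = 17538 / 34977 * 100
hit rate = 50.14%

50.14%


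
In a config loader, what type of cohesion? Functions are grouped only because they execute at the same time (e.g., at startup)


Reasoning: Related by timing only
Type: Temporal cohesion

Temporal cohesion


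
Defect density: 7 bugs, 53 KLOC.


Defect density = defects / KLOC
Defect density = 7 / 53
Defect density = 0.132 defects/KLOC

0.132 defects/KLOC


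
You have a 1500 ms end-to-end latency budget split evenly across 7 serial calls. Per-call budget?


Formula: per_stage = total_budget / stages
per_stage = 1500 / 7
per_stage = 214.29 ms

214.29 ms


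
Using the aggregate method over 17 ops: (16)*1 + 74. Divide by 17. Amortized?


Formula: Amortized cost = Total cost / Operations
Total cost = (16 * 1) + (1 * 74)
Total cost = 16 + 74 = 90
Amortized = 90 / 17 = 5.2941

5.2941


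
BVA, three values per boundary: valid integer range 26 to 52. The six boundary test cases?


Range: [26, 52]
Boundaries: just below min, min, min+1, max-1, max, just above max
Values: [25, 26, 27, 51, 52, 53]

[25, 26, 27, 51, 52, 53]


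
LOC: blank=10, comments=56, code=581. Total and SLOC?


Total LOC = blank + comment + code
Total LOC = 10 + 56 + 581 = 647
SLOC (source only) = code = 581

Total LOC: 647, SLOC: 581


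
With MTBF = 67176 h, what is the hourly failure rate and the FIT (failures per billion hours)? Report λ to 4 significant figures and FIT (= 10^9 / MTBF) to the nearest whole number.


Formula: λ = 1 / MTBF; FIT = λ × 1e9 = 1e9 / MTBF
λ = 1 / 67176 ≈ 1.489e-05 failures/hour
FIT = 1e9 / 67176 ≈ 14886 failures per 1e9 hours (nearest whole number)

λ = 1.489e-05 /h, FIT = 14886


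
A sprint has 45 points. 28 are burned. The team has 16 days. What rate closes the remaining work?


Formula: Required rate = Remaining points / Days left
Remaining = 45 - 28 = 17 points
Required rate = 17 / 16 = 1.06 points/day

1.06 points/day


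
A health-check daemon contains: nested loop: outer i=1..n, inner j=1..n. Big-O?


Reasoning: n iterations times n iterations
Complexity: O(n^2)

O(n^2)


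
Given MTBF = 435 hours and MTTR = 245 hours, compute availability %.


Availability = MTBF / (MTBF + MTTR)
Availability = 435 / (435 + 245)
Availability = 435 / 680
Availability = 63.9706%

63.9706%


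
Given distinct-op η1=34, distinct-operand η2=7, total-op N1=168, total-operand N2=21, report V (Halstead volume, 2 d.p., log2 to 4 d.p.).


Formula: V = N * log2(η), where N = N1 + N2 and η = η1 + η2
η = 34 + 7 = 41
N = 168 + 21 = 189
log2(41) ≈ 5.3576
V = 189 * 5.3576 = 1012.59

1012.59


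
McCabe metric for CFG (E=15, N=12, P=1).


Formula: V(G) = E - N + 2P
V(G) = 15 - 12 + 2*1
V(G) = 3 + 2
V(G) = 5

5


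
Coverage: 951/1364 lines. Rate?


Coverage = covered / total * 100
Coverage = 951 / 1364 * 100
Coverage = 69.72%

69.72%


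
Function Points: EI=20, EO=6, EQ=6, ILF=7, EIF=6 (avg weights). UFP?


UFP = EI*4 + EO*5 + EQ*4 + ILF*10 + EIF*7
UFP = 20*4 + 6*5 + 6*4 + 7*10 + 6*7
UFP = 80 + 30 + 24 + 70 + 42
UFP = 246

246


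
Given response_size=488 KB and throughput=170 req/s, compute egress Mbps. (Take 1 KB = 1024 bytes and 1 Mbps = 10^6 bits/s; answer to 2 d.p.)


Formula: Mbps = payload_bytes * RPS * 8 / 1e6
Payload per request = 488 KB = 488 * 1024 = 499712 bytes
Total bytes/sec = 499712 * 170 = 84951040
Total bits/sec = 84951040 * 8 = 679608320
Mbps = 679608320 / 1e6 = 679.61

679.61 Mbps


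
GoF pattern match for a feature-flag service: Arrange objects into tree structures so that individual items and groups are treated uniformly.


This matches the Composite pattern

Composite


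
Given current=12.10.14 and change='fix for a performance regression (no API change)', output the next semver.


Current: 12.10.14
Change category: 'fix for a performance regression (no API change)' → patch bump
SemVer rule: patch bump → increment PATCH (MAJOR and MINOR unchanged)
New: 12.10.15

12.10.15


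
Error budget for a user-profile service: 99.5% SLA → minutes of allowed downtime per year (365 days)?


Formula: allowed downtime = period * (100 - SLA) / 100
Period (year (365 days)) = 525600 minutes
Unavailability fraction = (100 - 99.5) / 100
Allowed downtime = 525600 * (100 - 99.5) / 100
Allowed downtime = 2628.0 minutes

2628.0 minutes


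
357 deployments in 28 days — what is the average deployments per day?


Formula: deployments per day = releases / days
= 357 / 28
= 12.75 deploys/day
(equivalently, 89.25 deploys/week)

12.75 deploys/day


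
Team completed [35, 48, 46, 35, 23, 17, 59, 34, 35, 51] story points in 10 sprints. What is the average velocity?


Formula: Avg velocity = Total points / Number of sprints
Points: [35, 48, 46, 35, 23, 17, 59, 34, 35, 51]
Sum = 35 + 48 + 46 + 35 + 23 + 17 + 59 + 34 + 35 + 51 = 383
Avg velocity = 383 / 10 = 38.3 points/sprint

38.3 points/sprint


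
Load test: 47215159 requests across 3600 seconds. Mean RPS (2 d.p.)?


Formula: throughput = requests / seconds
throughput = 47215159 / 3600
throughput = 13115.32 requests/second

13115.32 requests/second


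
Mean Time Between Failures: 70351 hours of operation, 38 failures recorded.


Formula: MTBF = Total operating time / Number of failures
MTBF = 70351 / 38
MTBF = 1851.34 hours

1851.34 hours


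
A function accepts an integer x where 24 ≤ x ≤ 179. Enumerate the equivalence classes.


Valid range: [24, 179]
Class 1: x < 24 — invalid
Class 2: 24 ≤ x ≤ 179 — valid
Class 3: x > 179 — invalid
Total equivalence classes: 3

3 equivalence classes


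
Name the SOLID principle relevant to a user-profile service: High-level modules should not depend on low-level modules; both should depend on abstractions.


This describes the Dependency Inversion Principle (DIP)

Dependency Inversion Principle (DIP)


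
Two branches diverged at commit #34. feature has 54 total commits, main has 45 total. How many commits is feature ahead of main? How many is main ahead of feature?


Common ancestor: commit #34
feature commits after divergence: 54 - 34 = 20
main commits after divergence: 45 - 34 = 11
feature is 20 commits ahead of main
main is 11 commits ahead of feature

feature ahead: 20, main ahead: 11


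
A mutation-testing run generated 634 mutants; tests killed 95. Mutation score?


Mutation score = killed / total * 100
Mutation score = 95 / 634 * 100
Mutation score = 14.98%

14.98%


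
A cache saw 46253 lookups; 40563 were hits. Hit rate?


Formula: hit rate = hits / (hits + misses) * 100
hit rate = 40563 / (40563 + 5690) * 100
hit rate = 40563 / 46253 * 100
hit rate = 87.7%

87.7%


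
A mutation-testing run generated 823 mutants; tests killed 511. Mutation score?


Mutation score = killed / total * 100
Mutation score = 511 / 823 * 100
Mutation score = 62.09%

62.09%


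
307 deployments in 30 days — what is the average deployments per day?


Formula: deployments per day = releases / days
= 307 / 30
= 10.233 deploys/day
(equivalently, 71.63 deploys/week)

10.233 deploys/day


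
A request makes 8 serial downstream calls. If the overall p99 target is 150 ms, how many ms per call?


Formula: per_stage = total_budget / stages
per_stage = 150 / 8
per_stage = 18.75 ms

18.75 ms


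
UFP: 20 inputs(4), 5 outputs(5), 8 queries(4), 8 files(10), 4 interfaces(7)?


UFP = EI*4 + EO*5 + EQ*4 + ILF*10 + EIF*7
UFP = 20*4 + 5*5 + 8*4 + 8*10 + 4*7
UFP = 80 + 25 + 32 + 80 + 28
UFP = 245

245


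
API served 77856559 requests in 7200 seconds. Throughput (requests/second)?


Formula: throughput = requests / seconds
throughput = 77856559 / 7200
throughput = 10813.41 requests/second

10813.41 requests/second


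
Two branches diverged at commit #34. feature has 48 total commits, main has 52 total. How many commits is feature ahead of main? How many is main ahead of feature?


Common ancestor: commit #34
feature commits after divergence: 48 - 34 = 14
main commits after divergence: 52 - 34 = 18
feature is 14 commits ahead of main
main is 18 commits ahead of feature

feature ahead: 14, main ahead: 18


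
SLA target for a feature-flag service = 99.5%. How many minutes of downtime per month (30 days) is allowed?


Formula: allowed downtime = period * (100 - SLA) / 100
Period (month (30 days)) = 43200 minutes
Unavailability fraction = (100 - 99.5) / 100
Allowed downtime = 43200 * (100 - 99.5) / 100
Allowed downtime = 216.0 minutes

216.0 minutes


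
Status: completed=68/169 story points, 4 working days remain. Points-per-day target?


Formula: Required rate = Remaining points / Days left
Remaining = 169 - 68 = 101 points
Required rate = 101 / 4 = 25.25 points/day

25.25 points/day


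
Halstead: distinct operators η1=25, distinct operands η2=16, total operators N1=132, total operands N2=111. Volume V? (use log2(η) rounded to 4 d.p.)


Formula: V = N * log2(η), where N = N1 + N2 and η = η1 + η2
η = 25 + 16 = 41
N = 132 + 111 = 243
log2(41) ≈ 5.3576
V = 243 * 5.3576 = 1301.90

1301.90


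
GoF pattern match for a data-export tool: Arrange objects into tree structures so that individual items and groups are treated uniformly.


This matches the Composite pattern

Composite


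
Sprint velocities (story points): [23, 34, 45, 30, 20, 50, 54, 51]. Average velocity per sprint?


Formula: Avg velocity = Total points / Number of sprints
Points: [23, 34, 45, 30, 20, 50, 54, 51]
Sum = 23 + 34 + 45 + 30 + 20 + 50 + 54 + 51 = 307
Avg velocity = 307 / 8 = 38.38 points/sprint

38.38 points/sprint


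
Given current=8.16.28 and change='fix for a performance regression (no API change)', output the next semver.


Current: 8.16.28
Change category: 'fix for a performance regression (no API change)' → patch bump
SemVer rule: patch bump → increment PATCH (MAJOR and MINOR unchanged)
New: 8.16.29

8.16.29


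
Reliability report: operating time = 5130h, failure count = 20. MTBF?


Formula: MTBF = Total operating time / Number of failures
MTBF = 5130 / 20
MTBF = 256.5 hours

256.5 hours


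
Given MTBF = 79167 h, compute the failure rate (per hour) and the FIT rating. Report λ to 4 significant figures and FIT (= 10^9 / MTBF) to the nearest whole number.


Formula: λ = 1 / MTBF; FIT = λ × 1e9 = 1e9 / MTBF
λ = 1 / 79167 ≈ 1.263e-05 failures/hour
FIT = 1e9 / 79167 ≈ 12632 failures per 1e9 hours (nearest whole number)

λ = 1.263e-05 /h, FIT = 12632


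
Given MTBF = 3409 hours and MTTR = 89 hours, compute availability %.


Availability = MTBF / (MTBF + MTTR)
Availability = 3409 / (3409 + 89)
Availability = 3409 / 3498
Availability = 97.4557%

97.4557%


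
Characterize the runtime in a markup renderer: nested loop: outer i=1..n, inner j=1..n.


Reasoning: n iterations times n iterations
Complexity: O(n^2)

O(n^2)


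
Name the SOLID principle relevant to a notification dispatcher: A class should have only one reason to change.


This describes the Single Responsibility Principle (SRP)

Single Responsibility Principle (SRP)


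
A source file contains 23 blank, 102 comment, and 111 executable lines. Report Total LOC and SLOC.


Total LOC = blank + comment + code
Total LOC = 23 + 102 + 111 = 236
SLOC (source only) = code = 111

Total LOC: 236, SLOC: 111


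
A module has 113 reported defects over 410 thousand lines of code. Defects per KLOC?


Defect density = defects / KLOC
Defect density = 113 / 410
Defect density = 0.276 defects/KLOC

0.276 defects/KLOC


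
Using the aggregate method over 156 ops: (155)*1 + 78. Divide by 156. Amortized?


Formula: Amortized cost = Total cost / Operations
Total cost = (155 * 1) + (1 * 78)
Total cost = 155 + 78 = 233
Amortized = 233 / 156 = 1.4936

1.4936


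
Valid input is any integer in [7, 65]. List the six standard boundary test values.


Range: [7, 65]
Boundaries: just below min, min, min+1, max-1, max, just above max
Values: [6, 7, 8, 64, 65, 66]

[6, 7, 8, 64, 65, 66]


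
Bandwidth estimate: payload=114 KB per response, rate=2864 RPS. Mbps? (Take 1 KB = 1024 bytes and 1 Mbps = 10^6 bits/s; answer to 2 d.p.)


Formula: Mbps = payload_bytes * RPS * 8 / 1e6
Payload per request = 114 KB = 114 * 1024 = 116736 bytes
Total bytes/sec = 116736 * 2864 = 334331904
Total bits/sec = 334331904 * 8 = 2674655232
Mbps = 2674655232 / 1e6 = 2674.66

2674.66 Mbps


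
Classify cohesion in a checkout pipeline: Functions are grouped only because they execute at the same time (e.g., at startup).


Reasoning: Related by timing only
Type: Temporal cohesion

Temporal cohesion


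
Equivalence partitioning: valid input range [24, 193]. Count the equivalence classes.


Valid range: [24, 193]
Class 1: x < 24 — invalid
Class 2: 24 ≤ x ≤ 193 — valid
Class 3: x > 193 — invalid
Total equivalence classes: 3

3 equivalence classes


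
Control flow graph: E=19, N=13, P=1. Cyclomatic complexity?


Formula: V(G) = E - N + 2P
V(G) = 19 - 13 + 2*1
V(G) = 6 + 2
V(G) = 8

8


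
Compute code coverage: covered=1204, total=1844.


Coverage = covered / total * 100
Coverage = 1204 / 1844 * 100
Coverage = 65.29%

65.29%


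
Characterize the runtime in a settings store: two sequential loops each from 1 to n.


Reasoning: sequential dominates: O(n) + O(n) = O(n)
Complexity: O(n)

O(n)


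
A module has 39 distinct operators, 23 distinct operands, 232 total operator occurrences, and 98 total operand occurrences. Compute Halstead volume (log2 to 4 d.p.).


Formula: V = N * log2(η), where N = N1 + N2 and η = η1 + η2
η = 39 + 23 = 62
N = 232 + 98 = 330
log2(62) ≈ 5.9542
V = 330 * 5.9542 = 1964.89

1964.89


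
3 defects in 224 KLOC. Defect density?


Defect density = defects / KLOC
Defect density = 3 / 224
Defect density = 0.013 defects/KLOC

0.013 defects/KLOC


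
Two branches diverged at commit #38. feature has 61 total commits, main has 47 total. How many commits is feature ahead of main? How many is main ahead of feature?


Common ancestor: commit #38
feature commits after divergence: 61 - 38 = 23
main commits after divergence: 47 - 38 = 9
feature is 23 commits ahead of main
main is 9 commits ahead of feature

feature ahead: 23, main ahead: 9


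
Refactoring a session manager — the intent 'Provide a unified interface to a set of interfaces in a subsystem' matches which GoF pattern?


This matches the Facade pattern

Facade


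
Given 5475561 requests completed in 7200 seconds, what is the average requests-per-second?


Formula: throughput = requests / seconds
throughput = 5475561 / 7200
throughput = 760.49 requests/second

760.49 requests/second


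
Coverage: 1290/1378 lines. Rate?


Coverage = covered / total * 100
Coverage = 1290 / 1378 * 100
Coverage = 93.61%

93.61%


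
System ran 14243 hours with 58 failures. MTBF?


Formula: MTBF = Total operating time / Number of failures
MTBF = 14243 / 58
MTBF = 245.57 hours

245.57 hours


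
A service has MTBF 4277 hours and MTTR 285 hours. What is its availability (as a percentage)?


Availability = MTBF / (MTBF + MTTR)
Availability = 4277 / (4277 + 285)
Availability = 4277 / 4562
Availability = 93.7527%

93.7527%


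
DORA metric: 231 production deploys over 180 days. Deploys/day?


Formula: deployments per day = releases / days
= 231 / 180
= 1.283 deploys/day
(equivalently, 8.98 deploys/week)

1.283 deploys/day


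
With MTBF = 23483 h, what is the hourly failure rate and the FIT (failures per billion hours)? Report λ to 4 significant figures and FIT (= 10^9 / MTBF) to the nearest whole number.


Formula: λ = 1 / MTBF; FIT = λ × 1e9 = 1e9 / MTBF
λ = 1 / 23483 ≈ 4.258e-05 failures/hour
FIT = 1e9 / 23483 ≈ 42584 failures per 1e9 hours (nearest whole number)

λ = 4.258e-05 /h, FIT = 42584


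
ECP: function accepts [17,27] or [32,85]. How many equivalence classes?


Valid ranges: [17,27] and [32,85]
Class 1: x < 17 — invalid
Class 2: 17 ≤ x ≤ 27 — valid
Class 3: 27 < x < 32 — invalid (gap between ranges)
Class 4: 32 ≤ x ≤ 85 — valid
Class 5: x > 85 — invalid
Total equivalence classes: 5

5 equivalence classes


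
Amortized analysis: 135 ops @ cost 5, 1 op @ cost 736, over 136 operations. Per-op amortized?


Formula: Amortized cost = Total cost / Operations
Total cost = (135 * 5) + (1 * 736)
Total cost = 675 + 736 = 1411
Amortized = 1411 / 136 = 10.375

10.375


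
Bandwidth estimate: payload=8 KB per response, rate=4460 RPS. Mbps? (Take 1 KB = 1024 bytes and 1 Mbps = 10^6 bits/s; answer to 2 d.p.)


Formula: Mbps = payload_bytes * RPS * 8 / 1e6
Payload per request = 8 KB = 8 * 1024 = 8192 bytes
Total bytes/sec = 8192 * 4460 = 36536320
Total bits/sec = 36536320 * 8 = 292290560
Mbps = 292290560 / 1e6 = 292.29

292.29 Mbps


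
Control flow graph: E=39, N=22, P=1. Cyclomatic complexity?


Formula: V(G) = E - N + 2P
V(G) = 39 - 22 + 2*1
V(G) = 17 + 2
V(G) = 19

19


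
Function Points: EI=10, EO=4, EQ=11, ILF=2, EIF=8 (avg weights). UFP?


UFP = EI*4 + EO*5 + EQ*4 + ILF*10 + EIF*7
UFP = 10*4 + 4*5 + 11*4 + 2*10 + 8*7
UFP = 40 + 20 + 44 + 20 + 56
UFP = 180

180


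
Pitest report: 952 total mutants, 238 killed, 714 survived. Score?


Mutation score = killed / total * 100
Mutation score = 238 / 952 * 100
Mutation score = 25.0%

25.0%


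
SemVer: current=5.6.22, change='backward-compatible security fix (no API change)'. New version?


Current: 5.6.22
Change category: 'backward-compatible security fix (no API change)' → patch bump
SemVer rule: patch bump → increment PATCH (MAJOR and MINOR unchanged)
New: 5.6.23

5.6.23


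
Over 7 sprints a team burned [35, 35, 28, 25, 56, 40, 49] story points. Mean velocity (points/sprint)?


Formula: Avg velocity = Total points / Number of sprints
Points: [35, 35, 28, 25, 56, 40, 49]
Sum = 35 + 35 + 28 + 25 + 56 + 40 + 49 = 268
Avg velocity = 268 / 7 = 38.29 points/sprint

38.29 points/sprint


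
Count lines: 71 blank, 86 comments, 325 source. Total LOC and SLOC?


Total LOC = blank + comment + code
Total LOC = 71 + 86 + 325 = 482
SLOC (source only) = code = 325

Total LOC: 482, SLOC: 325


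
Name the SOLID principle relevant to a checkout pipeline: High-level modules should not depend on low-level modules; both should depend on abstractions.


This describes the Dependency Inversion Principle (DIP)

Dependency Inversion Principle (DIP)


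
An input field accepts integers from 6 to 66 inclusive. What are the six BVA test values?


Range: [6, 66]
Boundaries: just below min, min, min+1, max-1, max, just above max
Values: [5, 6, 7, 65, 66, 67]

[5, 6, 7, 65, 66, 67]


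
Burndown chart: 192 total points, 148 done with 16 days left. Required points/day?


Formula: Required rate = Remaining points / Days left
Remaining = 192 - 148 = 44 points
Required rate = 44 / 16 = 2.75 points/day

2.75 points/day


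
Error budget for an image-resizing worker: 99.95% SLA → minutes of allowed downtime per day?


Formula: allowed downtime = period * (100 - SLA) / 100
Period (day) = 1440 minutes
Unavailability fraction = (100 - 99.95) / 100
Allowed downtime = 1440 * (100 - 99.95) / 100
Allowed downtime = 0.72 minutes

0.72 minutes


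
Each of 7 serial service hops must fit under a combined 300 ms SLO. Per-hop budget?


Formula: per_stage = total_budget / stages
per_stage = 300 / 7
per_stage = 42.86 ms

42.86 ms


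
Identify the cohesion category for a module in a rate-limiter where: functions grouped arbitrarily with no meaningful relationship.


Reasoning: Worst: random grouping
Type: Coincidental cohesion

Coincidental cohesion


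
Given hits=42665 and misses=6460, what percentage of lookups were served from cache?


Formula: hit rate = hits / (hits + misses) * 100
hit rate = 42665 / (42665 + 6460) * 100
hit rate = 42665 / 49125 * 100
hit rate = 86.85%

86.85%


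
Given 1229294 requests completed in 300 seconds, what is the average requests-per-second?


Formula: throughput = requests / seconds
throughput = 1229294 / 300
throughput = 4097.65 requests/second

4097.65 requests/second


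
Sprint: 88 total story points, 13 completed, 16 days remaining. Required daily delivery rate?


Formula: Required rate = Remaining points / Days left
Remaining = 88 - 13 = 75 points
Required rate = 75 / 16 = 4.69 points/day

4.69 points/day


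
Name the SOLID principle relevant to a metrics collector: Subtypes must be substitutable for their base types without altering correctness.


This describes the Liskov Substitution Principle (LSP)

Liskov Substitution Principle (LSP)


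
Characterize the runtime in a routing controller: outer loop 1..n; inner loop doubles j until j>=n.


Reasoning: linear outer times logarithmic inner
Complexity: O(n log n)

O(n log n)


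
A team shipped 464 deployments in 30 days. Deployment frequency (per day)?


Formula: deployments per day = releases / days
= 464 / 30
= 15.467 deploys/day
(equivalently, 108.27 deploys/week)

15.467 deploys/day


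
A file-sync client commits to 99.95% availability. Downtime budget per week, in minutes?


Formula: allowed downtime = period * (100 - SLA) / 100
Period (week) = 10080 minutes
Unavailability fraction = (100 - 99.95) / 100
Allowed downtime = 10080 * (100 - 99.95) / 100
Allowed downtime = 5.04 minutes

5.04 minutes


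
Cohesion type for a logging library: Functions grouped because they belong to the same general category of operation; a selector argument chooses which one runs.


Reasoning: Grouped by category of activity, not by data or sequence
Type: Logical cohesion

Logical cohesion


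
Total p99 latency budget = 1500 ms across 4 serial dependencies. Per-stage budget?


Formula: per_stage = total_budget / stages
per_stage = 1500 / 4
per_stage = 375.0 ms

375.0 ms


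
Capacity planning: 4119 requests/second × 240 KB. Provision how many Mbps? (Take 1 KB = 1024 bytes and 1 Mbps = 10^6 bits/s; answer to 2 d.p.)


Formula: Mbps = payload_bytes * RPS * 8 / 1e6
Payload per request = 240 KB = 240 * 1024 = 245760 bytes
Total bytes/sec = 245760 * 4119 = 1012285440
Total bits/sec = 1012285440 * 8 = 8098283520
Mbps = 8098283520 / 1e6 = 8098.28

8098.28 Mbps


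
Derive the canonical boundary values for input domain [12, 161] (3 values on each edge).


Range: [12, 161]
Boundaries: just below min, min, min+1, max-1, max, just above max
Values: [11, 12, 13, 160, 161, 162]

[11, 12, 13, 160, 161, 162]


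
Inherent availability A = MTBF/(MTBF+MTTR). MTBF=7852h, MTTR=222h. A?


Availability = MTBF / (MTBF + MTTR)
Availability = 7852 / (7852 + 222)
Availability = 7852 / 8074
Availability = 97.2504%

97.2504%


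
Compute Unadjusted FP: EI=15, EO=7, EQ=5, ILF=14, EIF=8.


UFP = EI*4 + EO*5 + EQ*4 + ILF*10 + EIF*7
UFP = 15*4 + 7*5 + 5*4 + 14*10 + 8*7
UFP = 60 + 35 + 20 + 140 + 56
UFP = 311

311


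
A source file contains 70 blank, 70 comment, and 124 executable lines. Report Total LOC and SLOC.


Total LOC = blank + comment + code
Total LOC = 70 + 70 + 124 = 264
SLOC (source only) = code = 124

Total LOC: 264, SLOC: 124


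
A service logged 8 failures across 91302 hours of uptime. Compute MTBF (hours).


Formula: MTBF = Total operating time / Number of failures
MTBF = 91302 / 8
MTBF = 11412.75 hours

11412.75 hours


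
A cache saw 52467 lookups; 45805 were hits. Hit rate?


Formula: hit rate = hits / (hits + misses) * 100
hit rate = 45805 / (45805 + 6662) * 100
hit rate = 45805 / 52467 * 100
hit rate = 87.3%

87.3%


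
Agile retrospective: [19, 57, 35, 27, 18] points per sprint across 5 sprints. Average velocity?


Formula: Avg velocity = Total points / Number of sprints
Points: [19, 57, 35, 27, 18]
Sum = 19 + 57 + 35 + 27 + 18 = 156
Avg velocity = 156 / 5 = 31.2 points/sprint

31.2 points/sprint


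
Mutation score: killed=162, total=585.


Mutation score = killed / total * 100
Mutation score = 162 / 585 * 100
Mutation score = 27.69%

27.69%


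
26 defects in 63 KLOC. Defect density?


Defect density = defects / KLOC
Defect density = 26 / 63
Defect density = 0.413 defects/KLOC

0.413 defects/KLOC


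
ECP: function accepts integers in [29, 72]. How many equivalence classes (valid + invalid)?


Valid range: [29, 72]
Class 1: x < 29 — invalid
Class 2: 29 ≤ x ≤ 72 — valid
Class 3: x > 72 — invalid
Total equivalence classes: 3

3 equivalence classes


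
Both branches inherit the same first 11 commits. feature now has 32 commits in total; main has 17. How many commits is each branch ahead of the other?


Common ancestor: commit #11
feature commits after divergence: 32 - 11 = 21
main commits after divergence: 17 - 11 = 6
feature is 21 commits ahead of main
main is 6 commits ahead of feature

feature ahead: 21, main ahead: 6


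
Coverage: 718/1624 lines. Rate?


Coverage = covered / total * 100
Coverage = 718 / 1624 * 100
Coverage = 44.21%

44.21%


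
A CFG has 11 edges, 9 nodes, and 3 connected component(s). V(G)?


Formula: V(G) = E - N + 2P
V(G) = 11 - 9 + 2*3
V(G) = 2 + 6
V(G) = 8

8


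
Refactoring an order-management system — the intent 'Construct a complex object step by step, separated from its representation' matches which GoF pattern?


This matches the Builder pattern

Builder


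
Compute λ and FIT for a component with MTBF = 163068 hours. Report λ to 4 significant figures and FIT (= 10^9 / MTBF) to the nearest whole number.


Formula: λ = 1 / MTBF; FIT = λ × 1e9 = 1e9 / MTBF
λ = 1 / 163068 ≈ 6.132e-06 failures/hour
FIT = 1e9 / 163068 ≈ 6132 failures per 1e9 hours (nearest whole number)

λ = 6.132e-06 /h, FIT = 6132


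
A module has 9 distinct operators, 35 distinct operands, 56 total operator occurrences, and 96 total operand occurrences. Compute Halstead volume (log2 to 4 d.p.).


Formula: V = N * log2(η), where N = N1 + N2 and η = η1 + η2
η = 9 + 35 = 44
N = 56 + 96 = 152
log2(44) ≈ 5.4594
V = 152 * 5.4594 = 829.83

829.83


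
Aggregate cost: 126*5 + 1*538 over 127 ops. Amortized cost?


Formula: Amortized cost = Total cost / Operations
Total cost = (126 * 5) + (1 * 538)
Total cost = 630 + 538 = 1168
Amortized = 1168 / 127 = 9.1969

9.1969


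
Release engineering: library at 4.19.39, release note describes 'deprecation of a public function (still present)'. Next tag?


Current: 4.19.39
Change category: 'deprecation of a public function (still present)' → minor bump
SemVer rule: minor bump → increment MINOR, reset PATCH to 0 (MAJOR unchanged)
New: 4.20.0

4.20.0


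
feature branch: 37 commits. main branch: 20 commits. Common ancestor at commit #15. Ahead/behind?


Common ancestor: commit #15
feature commits after divergence: 37 - 15 = 22
main commits after divergence: 20 - 15 = 5
feature is 22 commits ahead of main
main is 5 commits ahead of feature

feature ahead: 22, main ahead: 5


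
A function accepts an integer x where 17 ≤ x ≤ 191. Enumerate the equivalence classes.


Valid range: [17, 191]
Class 1: x < 17 — invalid
Class 2: 17 ≤ x ≤ 191 — valid
Class 3: x > 191 — invalid
Total equivalence classes: 3

3 equivalence classes


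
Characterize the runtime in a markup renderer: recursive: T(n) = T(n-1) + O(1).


Reasoning: linear recursion with constant work per frame
Complexity: O(n)

O(n)


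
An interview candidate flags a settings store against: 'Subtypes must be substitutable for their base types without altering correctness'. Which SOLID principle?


This describes the Liskov Substitution Principle (LSP)

Liskov Substitution Principle (LSP)


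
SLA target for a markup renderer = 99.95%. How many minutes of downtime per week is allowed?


Formula: allowed downtime = period * (100 - SLA) / 100
Period (week) = 10080 minutes
Unavailability fraction = (100 - 99.95) / 100
Allowed downtime = 10080 * (100 - 99.95) / 100
Allowed downtime = 5.04 minutes

5.04 minutes


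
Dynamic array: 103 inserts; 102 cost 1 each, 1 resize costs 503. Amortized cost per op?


Formula: Amortized cost = Total cost / Operations
Total cost = (102 * 1) + (1 * 503)
Total cost = 102 + 503 = 605
Amortized = 605 / 103 = 5.8738

5.8738


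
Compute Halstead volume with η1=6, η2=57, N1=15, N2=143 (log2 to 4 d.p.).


Formula: V = N * log2(η), where N = N1 + N2 and η = η1 + η2
η = 6 + 57 = 63
N = 15 + 143 = 158
log2(63) ≈ 5.9773
V = 158 * 5.9773 = 944.41

944.41


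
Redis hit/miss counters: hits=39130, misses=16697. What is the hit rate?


Formula: hit rate = hits / (hits + misses) * 100
hit rate = 39130 / (39130 + 16697) * 100
hit rate = 39130 / 55827 * 100
hit rate = 70.09%

70.09%


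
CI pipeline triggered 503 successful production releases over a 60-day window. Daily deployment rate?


Formula: deployments per day = releases / days
= 503 / 60
= 8.383 deploys/day
(equivalently, 58.68 deploys/week)

8.383 deploys/day


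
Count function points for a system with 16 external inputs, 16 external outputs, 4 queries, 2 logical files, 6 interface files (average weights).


UFP = EI*4 + EO*5 + EQ*4 + ILF*10 + EIF*7
UFP = 16*4 + 16*5 + 4*4 + 2*10 + 6*7
UFP = 64 + 80 + 16 + 20 + 42
UFP = 222

222


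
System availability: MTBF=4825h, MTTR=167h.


Availability = MTBF / (MTBF + MTTR)
Availability = 4825 / (4825 + 167)
Availability = 4825 / 4992
Availability = 96.6546%

96.6546%


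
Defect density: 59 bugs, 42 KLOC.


Defect density = defects / KLOC
Defect density = 59 / 42
Defect density = 1.405 defects/KLOC

1.405 defects/KLOC


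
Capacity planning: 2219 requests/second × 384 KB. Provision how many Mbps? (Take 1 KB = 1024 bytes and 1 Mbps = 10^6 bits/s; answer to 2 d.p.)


Formula: Mbps = payload_bytes * RPS * 8 / 1e6
Payload per request = 384 KB = 384 * 1024 = 393216 bytes
Total bytes/sec = 393216 * 2219 = 872546304
Total bits/sec = 872546304 * 8 = 6980370432
Mbps = 6980370432 / 1e6 = 6980.37

6980.37 Mbps


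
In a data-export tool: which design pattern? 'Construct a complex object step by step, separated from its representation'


This matches the Builder pattern

Builder


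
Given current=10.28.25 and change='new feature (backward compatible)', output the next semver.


Current: 10.28.25
Change category: 'new feature (backward compatible)' → minor bump
SemVer rule: minor bump → increment MINOR, reset PATCH to 0 (MAJOR unchanged)
New: 10.29.0

10.29.0


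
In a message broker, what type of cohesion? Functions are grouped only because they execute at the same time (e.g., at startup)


Reasoning: Related by timing only
Type: Temporal cohesion

Temporal cohesion


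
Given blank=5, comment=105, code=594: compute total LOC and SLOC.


Total LOC = blank + comment + code
Total LOC = 5 + 105 + 594 = 704
SLOC (source only) = code = 594

Total LOC: 704, SLOC: 594


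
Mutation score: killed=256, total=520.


Mutation score = killed / total * 100
Mutation score = 256 / 520 * 100
Mutation score = 49.23%

49.23%


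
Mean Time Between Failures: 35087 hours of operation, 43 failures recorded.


Formula: MTBF = Total operating time / Number of failures
MTBF = 35087 / 43
MTBF = 815.98 hours

815.98 hours


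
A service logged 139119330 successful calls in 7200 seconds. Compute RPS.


Formula: throughput = requests / seconds
throughput = 139119330 / 7200
throughput = 19322.13 requests/second

19322.13 requests/second


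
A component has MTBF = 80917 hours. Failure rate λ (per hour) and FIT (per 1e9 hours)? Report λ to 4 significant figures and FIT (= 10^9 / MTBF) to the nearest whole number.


Formula: λ = 1 / MTBF; FIT = λ × 1e9 = 1e9 / MTBF
λ = 1 / 80917 ≈ 1.236e-05 failures/hour
FIT = 1e9 / 80917 ≈ 12358 failures per 1e9 hours (nearest whole number)

λ = 1.236e-05 /h, FIT = 12358


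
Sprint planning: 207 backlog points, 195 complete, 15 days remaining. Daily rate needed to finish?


Formula: Required rate = Remaining points / Days left
Remaining = 207 - 195 = 12 points
Required rate = 12 / 15 = 0.8 points/day

0.8 points/day


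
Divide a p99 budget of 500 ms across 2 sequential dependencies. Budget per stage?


Formula: per_stage = total_budget / stages
per_stage = 500 / 2
per_stage = 250.0 ms

250.0 ms


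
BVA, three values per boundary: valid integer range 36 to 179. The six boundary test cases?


Range: [36, 179]
Boundaries: just below min, min, min+1, max-1, max, just above max
Values: [35, 36, 37, 178, 179, 180]

[35, 36, 37, 178, 179, 180]


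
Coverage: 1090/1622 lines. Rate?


Coverage = covered / total * 100
Coverage = 1090 / 1622 * 100
Coverage = 67.2%

67.2%


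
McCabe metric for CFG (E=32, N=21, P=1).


Formula: V(G) = E - N + 2P
V(G) = 32 - 21 + 2*1
V(G) = 11 + 2
V(G) = 13

13


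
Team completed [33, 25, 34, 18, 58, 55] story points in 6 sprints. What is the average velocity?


Formula: Avg velocity = Total points / Number of sprints
Points: [33, 25, 34, 18, 58, 55]
Sum = 33 + 25 + 34 + 18 + 58 + 55 = 223
Avg velocity = 223 / 6 = 37.17 points/sprint

37.17 points/sprint


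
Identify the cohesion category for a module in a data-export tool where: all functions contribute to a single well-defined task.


Reasoning: Best: single purpose
Type: Functional cohesion

Functional cohesion


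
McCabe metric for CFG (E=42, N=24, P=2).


Formula: V(G) = E - N + 2P
V(G) = 42 - 24 + 2*2
V(G) = 18 + 4
V(G) = 22

22


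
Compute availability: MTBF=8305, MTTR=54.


Availability = MTBF / (MTBF + MTTR)
Availability = 8305 / (8305 + 54)
Availability = 8305 / 8359
Availability = 99.354%

99.354%


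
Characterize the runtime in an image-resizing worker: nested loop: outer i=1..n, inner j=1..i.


Reasoning: triangle: n(n+1)/2 ~ n^2/2
Complexity: O(n^2)

O(n^2)


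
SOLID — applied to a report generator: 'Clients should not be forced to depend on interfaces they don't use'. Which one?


This describes the Interface Segregation Principle (ISP)

Interface Segregation Principle (ISP)


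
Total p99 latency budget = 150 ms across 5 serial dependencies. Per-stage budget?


Formula: per_stage = total_budget / stages
per_stage = 150 / 5
per_stage = 30.0 ms

30.0 ms


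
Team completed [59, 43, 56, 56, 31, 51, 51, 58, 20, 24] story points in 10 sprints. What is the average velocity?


Formula: Avg velocity = Total points / Number of sprints
Points: [59, 43, 56, 56, 31, 51, 51, 58, 20, 24]
Sum = 59 + 43 + 56 + 56 + 31 + 51 + 51 + 58 + 20 + 24 = 449
Avg velocity = 449 / 10 = 44.9 points/sprint

44.9 points/sprint


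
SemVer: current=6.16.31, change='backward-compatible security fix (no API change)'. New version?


Current: 6.16.31
Change category: 'backward-compatible security fix (no API change)' → patch bump
SemVer rule: patch bump → increment PATCH (MAJOR and MINOR unchanged)
New: 6.16.32

6.16.32


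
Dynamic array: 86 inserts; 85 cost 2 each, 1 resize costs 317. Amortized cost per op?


Formula: Amortized cost = Total cost / Operations
Total cost = (85 * 2) + (1 * 317)
Total cost = 170 + 317 = 487
Amortized = 487 / 86 = 5.6628

5.6628


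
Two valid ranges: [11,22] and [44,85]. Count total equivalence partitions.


Valid ranges: [11,22] and [44,85]
Class 1: x < 11 — invalid
Class 2: 11 ≤ x ≤ 22 — valid
Class 3: 22 < x < 44 — invalid (gap between ranges)
Class 4: 44 ≤ x ≤ 85 — valid
Class 5: x > 85 — invalid
Total equivalence classes: 5

5 equivalence classes


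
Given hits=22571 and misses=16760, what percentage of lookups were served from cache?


Formula: hit rate = hits / (hits + misses) * 100
hit rate = 22571 / (22571 + 16760) * 100
hit rate = 22571 / 39331 * 100
hit rate = 57.39%

57.39%


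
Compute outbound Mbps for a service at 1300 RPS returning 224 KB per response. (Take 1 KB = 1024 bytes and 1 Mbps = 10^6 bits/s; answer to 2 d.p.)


Formula: Mbps = payload_bytes * RPS * 8 / 1e6
Payload per request = 224 KB = 224 * 1024 = 229376 bytes
Total bytes/sec = 229376 * 1300 = 298188800
Total bits/sec = 298188800 * 8 = 2385510400
Mbps = 2385510400 / 1e6 = 2385.51

2385.51 Mbps


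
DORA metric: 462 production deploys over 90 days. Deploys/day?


Formula: deployments per day = releases / days
= 462 / 90
= 5.133 deploys/day
(equivalently, 35.93 deploys/week)

5.133 deploys/day


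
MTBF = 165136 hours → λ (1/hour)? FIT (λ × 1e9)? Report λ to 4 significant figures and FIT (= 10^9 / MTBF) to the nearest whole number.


Formula: λ = 1 / MTBF; FIT = λ × 1e9 = 1e9 / MTBF
λ = 1 / 165136 ≈ 6.056e-06 failures/hour
FIT = 1e9 / 165136 ≈ 6056 failures per 1e9 hours (nearest whole number)

λ = 6.056e-06 /h, FIT = 6056


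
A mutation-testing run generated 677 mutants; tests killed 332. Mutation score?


Mutation score = killed / total * 100
Mutation score = 332 / 677 * 100
Mutation score = 49.04%

49.04%


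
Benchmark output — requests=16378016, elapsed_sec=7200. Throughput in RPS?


Formula: throughput = requests / seconds
throughput = 16378016 / 7200
throughput = 2274.72 requests/second

2274.72 requests/second


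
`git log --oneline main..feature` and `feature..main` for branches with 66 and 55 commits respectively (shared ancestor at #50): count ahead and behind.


Common ancestor: commit #50
feature commits after divergence: 66 - 50 = 16
main commits after divergence: 55 - 50 = 5
feature is 16 commits ahead of main
main is 5 commits ahead of feature

feature ahead: 16, main ahead: 5


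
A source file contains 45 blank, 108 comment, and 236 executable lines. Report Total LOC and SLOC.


Total LOC = blank + comment + code
Total LOC = 45 + 108 + 236 = 389
SLOC (source only) = code = 236

Total LOC: 389, SLOC: 236


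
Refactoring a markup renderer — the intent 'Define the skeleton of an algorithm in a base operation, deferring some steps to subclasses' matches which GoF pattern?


This matches the Template Method pattern

Template Method


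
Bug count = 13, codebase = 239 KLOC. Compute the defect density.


Defect density = defects / KLOC
Defect density = 13 / 239
Defect density = 0.054 defects/KLOC

0.054 defects/KLOC


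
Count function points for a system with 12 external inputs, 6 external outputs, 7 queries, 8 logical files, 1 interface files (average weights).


UFP = EI*4 + EO*5 + EQ*4 + ILF*10 + EIF*7
UFP = 12*4 + 6*5 + 7*4 + 8*10 + 1*7
UFP = 48 + 30 + 28 + 80 + 7
UFP = 193

193


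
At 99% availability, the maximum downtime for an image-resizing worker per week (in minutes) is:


Formula: allowed downtime = period * (100 - SLA) / 100
Period (week) = 10080 minutes
Unavailability fraction = (100 - 99.0) / 100
Allowed downtime = 10080 * (100 - 99.0) / 100
Allowed downtime = 100.8 minutes

100.8 minutes


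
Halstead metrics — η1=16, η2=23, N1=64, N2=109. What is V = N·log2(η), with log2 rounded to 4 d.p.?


Formula: V = N * log2(η), where N = N1 + N2 and η = η1 + η2
η = 16 + 23 = 39
N = 64 + 109 = 173
log2(39) ≈ 5.2854
V = 173 * 5.2854 = 914.37

914.37


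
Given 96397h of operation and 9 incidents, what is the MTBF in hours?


Formula: MTBF = Total operating time / Number of failures
MTBF = 96397 / 9
MTBF = 10710.78 hours

10710.78 hours


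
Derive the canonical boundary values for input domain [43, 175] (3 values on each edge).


Range: [43, 175]
Boundaries: just below min, min, min+1, max-1, max, just above max
Values: [42, 43, 44, 174, 175, 176]

[42, 43, 44, 174, 175, 176]
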